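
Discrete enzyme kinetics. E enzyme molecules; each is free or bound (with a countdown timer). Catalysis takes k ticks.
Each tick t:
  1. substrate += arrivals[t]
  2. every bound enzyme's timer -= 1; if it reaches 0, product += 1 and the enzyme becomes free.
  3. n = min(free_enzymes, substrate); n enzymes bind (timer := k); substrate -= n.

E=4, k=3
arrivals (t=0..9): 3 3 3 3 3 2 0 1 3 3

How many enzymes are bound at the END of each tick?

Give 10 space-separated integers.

Answer: 3 4 4 4 4 4 4 4 4 4

Derivation:
t=0: arr=3 -> substrate=0 bound=3 product=0
t=1: arr=3 -> substrate=2 bound=4 product=0
t=2: arr=3 -> substrate=5 bound=4 product=0
t=3: arr=3 -> substrate=5 bound=4 product=3
t=4: arr=3 -> substrate=7 bound=4 product=4
t=5: arr=2 -> substrate=9 bound=4 product=4
t=6: arr=0 -> substrate=6 bound=4 product=7
t=7: arr=1 -> substrate=6 bound=4 product=8
t=8: arr=3 -> substrate=9 bound=4 product=8
t=9: arr=3 -> substrate=9 bound=4 product=11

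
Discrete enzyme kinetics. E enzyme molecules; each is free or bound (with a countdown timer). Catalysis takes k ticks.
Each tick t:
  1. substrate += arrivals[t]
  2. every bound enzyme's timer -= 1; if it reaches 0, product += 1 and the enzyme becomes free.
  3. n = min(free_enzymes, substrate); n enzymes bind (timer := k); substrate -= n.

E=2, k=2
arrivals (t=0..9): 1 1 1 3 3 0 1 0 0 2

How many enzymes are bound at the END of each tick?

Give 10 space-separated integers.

t=0: arr=1 -> substrate=0 bound=1 product=0
t=1: arr=1 -> substrate=0 bound=2 product=0
t=2: arr=1 -> substrate=0 bound=2 product=1
t=3: arr=3 -> substrate=2 bound=2 product=2
t=4: arr=3 -> substrate=4 bound=2 product=3
t=5: arr=0 -> substrate=3 bound=2 product=4
t=6: arr=1 -> substrate=3 bound=2 product=5
t=7: arr=0 -> substrate=2 bound=2 product=6
t=8: arr=0 -> substrate=1 bound=2 product=7
t=9: arr=2 -> substrate=2 bound=2 product=8

Answer: 1 2 2 2 2 2 2 2 2 2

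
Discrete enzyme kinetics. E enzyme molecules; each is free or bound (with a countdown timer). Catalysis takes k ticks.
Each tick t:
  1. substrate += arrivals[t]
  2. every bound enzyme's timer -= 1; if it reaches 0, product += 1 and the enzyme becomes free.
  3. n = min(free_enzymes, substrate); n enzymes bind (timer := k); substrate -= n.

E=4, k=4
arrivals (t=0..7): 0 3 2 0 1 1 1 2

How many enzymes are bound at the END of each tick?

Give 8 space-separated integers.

Answer: 0 3 4 4 4 4 4 4

Derivation:
t=0: arr=0 -> substrate=0 bound=0 product=0
t=1: arr=3 -> substrate=0 bound=3 product=0
t=2: arr=2 -> substrate=1 bound=4 product=0
t=3: arr=0 -> substrate=1 bound=4 product=0
t=4: arr=1 -> substrate=2 bound=4 product=0
t=5: arr=1 -> substrate=0 bound=4 product=3
t=6: arr=1 -> substrate=0 bound=4 product=4
t=7: arr=2 -> substrate=2 bound=4 product=4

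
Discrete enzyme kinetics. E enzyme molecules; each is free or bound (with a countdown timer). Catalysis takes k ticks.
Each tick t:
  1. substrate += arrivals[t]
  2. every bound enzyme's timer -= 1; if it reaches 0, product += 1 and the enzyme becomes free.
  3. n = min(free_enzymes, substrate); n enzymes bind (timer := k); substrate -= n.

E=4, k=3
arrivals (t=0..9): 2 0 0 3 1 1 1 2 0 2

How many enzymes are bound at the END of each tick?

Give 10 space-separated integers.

Answer: 2 2 2 3 4 4 3 4 4 4

Derivation:
t=0: arr=2 -> substrate=0 bound=2 product=0
t=1: arr=0 -> substrate=0 bound=2 product=0
t=2: arr=0 -> substrate=0 bound=2 product=0
t=3: arr=3 -> substrate=0 bound=3 product=2
t=4: arr=1 -> substrate=0 bound=4 product=2
t=5: arr=1 -> substrate=1 bound=4 product=2
t=6: arr=1 -> substrate=0 bound=3 product=5
t=7: arr=2 -> substrate=0 bound=4 product=6
t=8: arr=0 -> substrate=0 bound=4 product=6
t=9: arr=2 -> substrate=0 bound=4 product=8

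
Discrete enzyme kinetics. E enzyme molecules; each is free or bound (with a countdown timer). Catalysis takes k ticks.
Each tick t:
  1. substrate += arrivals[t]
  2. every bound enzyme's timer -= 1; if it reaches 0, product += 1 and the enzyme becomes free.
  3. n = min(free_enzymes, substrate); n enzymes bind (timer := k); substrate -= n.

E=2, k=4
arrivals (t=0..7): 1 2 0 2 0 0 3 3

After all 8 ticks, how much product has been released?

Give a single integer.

t=0: arr=1 -> substrate=0 bound=1 product=0
t=1: arr=2 -> substrate=1 bound=2 product=0
t=2: arr=0 -> substrate=1 bound=2 product=0
t=3: arr=2 -> substrate=3 bound=2 product=0
t=4: arr=0 -> substrate=2 bound=2 product=1
t=5: arr=0 -> substrate=1 bound=2 product=2
t=6: arr=3 -> substrate=4 bound=2 product=2
t=7: arr=3 -> substrate=7 bound=2 product=2

Answer: 2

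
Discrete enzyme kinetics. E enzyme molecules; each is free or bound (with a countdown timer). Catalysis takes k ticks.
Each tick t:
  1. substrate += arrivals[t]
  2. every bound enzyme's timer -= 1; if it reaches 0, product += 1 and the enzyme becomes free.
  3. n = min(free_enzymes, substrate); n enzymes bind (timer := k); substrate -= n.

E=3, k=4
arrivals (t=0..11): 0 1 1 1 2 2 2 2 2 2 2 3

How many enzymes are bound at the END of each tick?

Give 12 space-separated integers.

t=0: arr=0 -> substrate=0 bound=0 product=0
t=1: arr=1 -> substrate=0 bound=1 product=0
t=2: arr=1 -> substrate=0 bound=2 product=0
t=3: arr=1 -> substrate=0 bound=3 product=0
t=4: arr=2 -> substrate=2 bound=3 product=0
t=5: arr=2 -> substrate=3 bound=3 product=1
t=6: arr=2 -> substrate=4 bound=3 product=2
t=7: arr=2 -> substrate=5 bound=3 product=3
t=8: arr=2 -> substrate=7 bound=3 product=3
t=9: arr=2 -> substrate=8 bound=3 product=4
t=10: arr=2 -> substrate=9 bound=3 product=5
t=11: arr=3 -> substrate=11 bound=3 product=6

Answer: 0 1 2 3 3 3 3 3 3 3 3 3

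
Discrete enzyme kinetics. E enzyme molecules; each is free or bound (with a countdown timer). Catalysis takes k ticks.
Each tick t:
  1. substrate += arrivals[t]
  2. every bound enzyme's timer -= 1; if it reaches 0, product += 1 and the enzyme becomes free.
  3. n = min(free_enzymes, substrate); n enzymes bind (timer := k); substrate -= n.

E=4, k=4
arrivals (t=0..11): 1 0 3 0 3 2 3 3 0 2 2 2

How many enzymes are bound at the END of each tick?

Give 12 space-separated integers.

t=0: arr=1 -> substrate=0 bound=1 product=0
t=1: arr=0 -> substrate=0 bound=1 product=0
t=2: arr=3 -> substrate=0 bound=4 product=0
t=3: arr=0 -> substrate=0 bound=4 product=0
t=4: arr=3 -> substrate=2 bound=4 product=1
t=5: arr=2 -> substrate=4 bound=4 product=1
t=6: arr=3 -> substrate=4 bound=4 product=4
t=7: arr=3 -> substrate=7 bound=4 product=4
t=8: arr=0 -> substrate=6 bound=4 product=5
t=9: arr=2 -> substrate=8 bound=4 product=5
t=10: arr=2 -> substrate=7 bound=4 product=8
t=11: arr=2 -> substrate=9 bound=4 product=8

Answer: 1 1 4 4 4 4 4 4 4 4 4 4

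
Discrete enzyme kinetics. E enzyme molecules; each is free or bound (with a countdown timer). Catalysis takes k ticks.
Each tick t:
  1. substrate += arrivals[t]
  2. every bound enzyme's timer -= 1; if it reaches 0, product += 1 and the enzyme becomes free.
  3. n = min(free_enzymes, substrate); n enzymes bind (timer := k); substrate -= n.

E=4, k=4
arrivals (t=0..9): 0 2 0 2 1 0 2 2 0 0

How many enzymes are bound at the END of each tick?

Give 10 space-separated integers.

t=0: arr=0 -> substrate=0 bound=0 product=0
t=1: arr=2 -> substrate=0 bound=2 product=0
t=2: arr=0 -> substrate=0 bound=2 product=0
t=3: arr=2 -> substrate=0 bound=4 product=0
t=4: arr=1 -> substrate=1 bound=4 product=0
t=5: arr=0 -> substrate=0 bound=3 product=2
t=6: arr=2 -> substrate=1 bound=4 product=2
t=7: arr=2 -> substrate=1 bound=4 product=4
t=8: arr=0 -> substrate=1 bound=4 product=4
t=9: arr=0 -> substrate=0 bound=4 product=5

Answer: 0 2 2 4 4 3 4 4 4 4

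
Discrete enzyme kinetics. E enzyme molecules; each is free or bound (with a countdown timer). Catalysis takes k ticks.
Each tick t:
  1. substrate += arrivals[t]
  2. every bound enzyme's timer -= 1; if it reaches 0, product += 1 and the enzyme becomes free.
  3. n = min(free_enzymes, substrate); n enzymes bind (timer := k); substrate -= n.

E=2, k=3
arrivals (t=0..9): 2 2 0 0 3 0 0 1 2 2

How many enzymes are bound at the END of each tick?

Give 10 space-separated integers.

t=0: arr=2 -> substrate=0 bound=2 product=0
t=1: arr=2 -> substrate=2 bound=2 product=0
t=2: arr=0 -> substrate=2 bound=2 product=0
t=3: arr=0 -> substrate=0 bound=2 product=2
t=4: arr=3 -> substrate=3 bound=2 product=2
t=5: arr=0 -> substrate=3 bound=2 product=2
t=6: arr=0 -> substrate=1 bound=2 product=4
t=7: arr=1 -> substrate=2 bound=2 product=4
t=8: arr=2 -> substrate=4 bound=2 product=4
t=9: arr=2 -> substrate=4 bound=2 product=6

Answer: 2 2 2 2 2 2 2 2 2 2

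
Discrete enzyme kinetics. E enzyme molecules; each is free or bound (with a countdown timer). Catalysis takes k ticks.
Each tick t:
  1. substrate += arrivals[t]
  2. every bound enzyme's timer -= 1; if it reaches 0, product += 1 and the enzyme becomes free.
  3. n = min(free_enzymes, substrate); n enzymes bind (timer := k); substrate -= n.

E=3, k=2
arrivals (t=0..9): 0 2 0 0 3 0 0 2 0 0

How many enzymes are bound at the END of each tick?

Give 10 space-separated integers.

Answer: 0 2 2 0 3 3 0 2 2 0

Derivation:
t=0: arr=0 -> substrate=0 bound=0 product=0
t=1: arr=2 -> substrate=0 bound=2 product=0
t=2: arr=0 -> substrate=0 bound=2 product=0
t=3: arr=0 -> substrate=0 bound=0 product=2
t=4: arr=3 -> substrate=0 bound=3 product=2
t=5: arr=0 -> substrate=0 bound=3 product=2
t=6: arr=0 -> substrate=0 bound=0 product=5
t=7: arr=2 -> substrate=0 bound=2 product=5
t=8: arr=0 -> substrate=0 bound=2 product=5
t=9: arr=0 -> substrate=0 bound=0 product=7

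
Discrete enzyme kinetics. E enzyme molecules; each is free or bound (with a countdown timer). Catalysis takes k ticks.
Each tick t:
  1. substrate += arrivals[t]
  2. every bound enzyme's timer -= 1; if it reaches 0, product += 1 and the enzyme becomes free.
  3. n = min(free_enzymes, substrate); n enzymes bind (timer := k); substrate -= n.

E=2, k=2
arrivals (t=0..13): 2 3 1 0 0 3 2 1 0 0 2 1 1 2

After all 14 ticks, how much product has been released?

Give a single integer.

t=0: arr=2 -> substrate=0 bound=2 product=0
t=1: arr=3 -> substrate=3 bound=2 product=0
t=2: arr=1 -> substrate=2 bound=2 product=2
t=3: arr=0 -> substrate=2 bound=2 product=2
t=4: arr=0 -> substrate=0 bound=2 product=4
t=5: arr=3 -> substrate=3 bound=2 product=4
t=6: arr=2 -> substrate=3 bound=2 product=6
t=7: arr=1 -> substrate=4 bound=2 product=6
t=8: arr=0 -> substrate=2 bound=2 product=8
t=9: arr=0 -> substrate=2 bound=2 product=8
t=10: arr=2 -> substrate=2 bound=2 product=10
t=11: arr=1 -> substrate=3 bound=2 product=10
t=12: arr=1 -> substrate=2 bound=2 product=12
t=13: arr=2 -> substrate=4 bound=2 product=12

Answer: 12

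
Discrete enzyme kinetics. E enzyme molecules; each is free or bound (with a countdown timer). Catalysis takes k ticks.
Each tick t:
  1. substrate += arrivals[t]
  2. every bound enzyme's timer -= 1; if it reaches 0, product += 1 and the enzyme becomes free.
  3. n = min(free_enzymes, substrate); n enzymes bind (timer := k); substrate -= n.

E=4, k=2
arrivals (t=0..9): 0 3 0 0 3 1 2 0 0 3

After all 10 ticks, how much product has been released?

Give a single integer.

t=0: arr=0 -> substrate=0 bound=0 product=0
t=1: arr=3 -> substrate=0 bound=3 product=0
t=2: arr=0 -> substrate=0 bound=3 product=0
t=3: arr=0 -> substrate=0 bound=0 product=3
t=4: arr=3 -> substrate=0 bound=3 product=3
t=5: arr=1 -> substrate=0 bound=4 product=3
t=6: arr=2 -> substrate=0 bound=3 product=6
t=7: arr=0 -> substrate=0 bound=2 product=7
t=8: arr=0 -> substrate=0 bound=0 product=9
t=9: arr=3 -> substrate=0 bound=3 product=9

Answer: 9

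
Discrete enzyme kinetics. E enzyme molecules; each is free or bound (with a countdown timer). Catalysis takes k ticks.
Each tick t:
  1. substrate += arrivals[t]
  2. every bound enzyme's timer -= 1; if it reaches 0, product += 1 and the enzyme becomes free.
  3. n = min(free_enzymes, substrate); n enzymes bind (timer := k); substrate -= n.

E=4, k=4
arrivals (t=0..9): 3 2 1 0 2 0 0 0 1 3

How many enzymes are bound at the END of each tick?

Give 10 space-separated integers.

Answer: 3 4 4 4 4 4 4 4 2 4

Derivation:
t=0: arr=3 -> substrate=0 bound=3 product=0
t=1: arr=2 -> substrate=1 bound=4 product=0
t=2: arr=1 -> substrate=2 bound=4 product=0
t=3: arr=0 -> substrate=2 bound=4 product=0
t=4: arr=2 -> substrate=1 bound=4 product=3
t=5: arr=0 -> substrate=0 bound=4 product=4
t=6: arr=0 -> substrate=0 bound=4 product=4
t=7: arr=0 -> substrate=0 bound=4 product=4
t=8: arr=1 -> substrate=0 bound=2 product=7
t=9: arr=3 -> substrate=0 bound=4 product=8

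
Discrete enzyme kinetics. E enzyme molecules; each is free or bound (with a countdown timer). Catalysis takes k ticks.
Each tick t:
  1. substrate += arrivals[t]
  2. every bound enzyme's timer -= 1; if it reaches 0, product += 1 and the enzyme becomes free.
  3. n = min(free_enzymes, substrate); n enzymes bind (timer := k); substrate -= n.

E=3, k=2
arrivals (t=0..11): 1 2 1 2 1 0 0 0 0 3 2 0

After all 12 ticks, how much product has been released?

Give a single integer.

t=0: arr=1 -> substrate=0 bound=1 product=0
t=1: arr=2 -> substrate=0 bound=3 product=0
t=2: arr=1 -> substrate=0 bound=3 product=1
t=3: arr=2 -> substrate=0 bound=3 product=3
t=4: arr=1 -> substrate=0 bound=3 product=4
t=5: arr=0 -> substrate=0 bound=1 product=6
t=6: arr=0 -> substrate=0 bound=0 product=7
t=7: arr=0 -> substrate=0 bound=0 product=7
t=8: arr=0 -> substrate=0 bound=0 product=7
t=9: arr=3 -> substrate=0 bound=3 product=7
t=10: arr=2 -> substrate=2 bound=3 product=7
t=11: arr=0 -> substrate=0 bound=2 product=10

Answer: 10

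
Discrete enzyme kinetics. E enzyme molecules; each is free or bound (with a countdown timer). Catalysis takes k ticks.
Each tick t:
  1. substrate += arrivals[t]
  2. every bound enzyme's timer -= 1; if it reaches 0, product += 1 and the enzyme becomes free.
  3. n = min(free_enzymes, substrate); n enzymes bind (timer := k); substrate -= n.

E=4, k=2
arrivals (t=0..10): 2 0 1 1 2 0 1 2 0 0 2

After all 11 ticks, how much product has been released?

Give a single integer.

Answer: 9

Derivation:
t=0: arr=2 -> substrate=0 bound=2 product=0
t=1: arr=0 -> substrate=0 bound=2 product=0
t=2: arr=1 -> substrate=0 bound=1 product=2
t=3: arr=1 -> substrate=0 bound=2 product=2
t=4: arr=2 -> substrate=0 bound=3 product=3
t=5: arr=0 -> substrate=0 bound=2 product=4
t=6: arr=1 -> substrate=0 bound=1 product=6
t=7: arr=2 -> substrate=0 bound=3 product=6
t=8: arr=0 -> substrate=0 bound=2 product=7
t=9: arr=0 -> substrate=0 bound=0 product=9
t=10: arr=2 -> substrate=0 bound=2 product=9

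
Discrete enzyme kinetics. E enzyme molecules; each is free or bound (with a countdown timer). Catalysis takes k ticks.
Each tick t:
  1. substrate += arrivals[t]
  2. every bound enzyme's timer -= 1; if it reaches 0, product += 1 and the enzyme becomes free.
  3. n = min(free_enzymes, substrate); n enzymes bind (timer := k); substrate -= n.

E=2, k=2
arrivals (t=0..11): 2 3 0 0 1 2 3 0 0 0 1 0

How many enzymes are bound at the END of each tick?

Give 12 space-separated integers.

Answer: 2 2 2 2 2 2 2 2 2 2 2 2

Derivation:
t=0: arr=2 -> substrate=0 bound=2 product=0
t=1: arr=3 -> substrate=3 bound=2 product=0
t=2: arr=0 -> substrate=1 bound=2 product=2
t=3: arr=0 -> substrate=1 bound=2 product=2
t=4: arr=1 -> substrate=0 bound=2 product=4
t=5: arr=2 -> substrate=2 bound=2 product=4
t=6: arr=3 -> substrate=3 bound=2 product=6
t=7: arr=0 -> substrate=3 bound=2 product=6
t=8: arr=0 -> substrate=1 bound=2 product=8
t=9: arr=0 -> substrate=1 bound=2 product=8
t=10: arr=1 -> substrate=0 bound=2 product=10
t=11: arr=0 -> substrate=0 bound=2 product=10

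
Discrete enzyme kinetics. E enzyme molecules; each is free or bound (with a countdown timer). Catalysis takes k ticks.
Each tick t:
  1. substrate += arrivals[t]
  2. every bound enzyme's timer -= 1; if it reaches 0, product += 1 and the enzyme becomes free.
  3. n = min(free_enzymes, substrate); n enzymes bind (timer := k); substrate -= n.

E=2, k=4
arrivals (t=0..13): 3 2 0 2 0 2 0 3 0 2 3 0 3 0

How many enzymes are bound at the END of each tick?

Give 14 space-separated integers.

t=0: arr=3 -> substrate=1 bound=2 product=0
t=1: arr=2 -> substrate=3 bound=2 product=0
t=2: arr=0 -> substrate=3 bound=2 product=0
t=3: arr=2 -> substrate=5 bound=2 product=0
t=4: arr=0 -> substrate=3 bound=2 product=2
t=5: arr=2 -> substrate=5 bound=2 product=2
t=6: arr=0 -> substrate=5 bound=2 product=2
t=7: arr=3 -> substrate=8 bound=2 product=2
t=8: arr=0 -> substrate=6 bound=2 product=4
t=9: arr=2 -> substrate=8 bound=2 product=4
t=10: arr=3 -> substrate=11 bound=2 product=4
t=11: arr=0 -> substrate=11 bound=2 product=4
t=12: arr=3 -> substrate=12 bound=2 product=6
t=13: arr=0 -> substrate=12 bound=2 product=6

Answer: 2 2 2 2 2 2 2 2 2 2 2 2 2 2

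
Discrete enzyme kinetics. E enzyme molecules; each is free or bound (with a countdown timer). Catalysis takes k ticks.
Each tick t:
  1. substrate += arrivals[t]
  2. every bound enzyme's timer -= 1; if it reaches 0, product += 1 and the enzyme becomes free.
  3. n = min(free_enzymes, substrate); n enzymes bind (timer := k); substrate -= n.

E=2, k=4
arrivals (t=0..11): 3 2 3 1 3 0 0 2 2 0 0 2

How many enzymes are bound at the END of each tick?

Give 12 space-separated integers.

Answer: 2 2 2 2 2 2 2 2 2 2 2 2

Derivation:
t=0: arr=3 -> substrate=1 bound=2 product=0
t=1: arr=2 -> substrate=3 bound=2 product=0
t=2: arr=3 -> substrate=6 bound=2 product=0
t=3: arr=1 -> substrate=7 bound=2 product=0
t=4: arr=3 -> substrate=8 bound=2 product=2
t=5: arr=0 -> substrate=8 bound=2 product=2
t=6: arr=0 -> substrate=8 bound=2 product=2
t=7: arr=2 -> substrate=10 bound=2 product=2
t=8: arr=2 -> substrate=10 bound=2 product=4
t=9: arr=0 -> substrate=10 bound=2 product=4
t=10: arr=0 -> substrate=10 bound=2 product=4
t=11: arr=2 -> substrate=12 bound=2 product=4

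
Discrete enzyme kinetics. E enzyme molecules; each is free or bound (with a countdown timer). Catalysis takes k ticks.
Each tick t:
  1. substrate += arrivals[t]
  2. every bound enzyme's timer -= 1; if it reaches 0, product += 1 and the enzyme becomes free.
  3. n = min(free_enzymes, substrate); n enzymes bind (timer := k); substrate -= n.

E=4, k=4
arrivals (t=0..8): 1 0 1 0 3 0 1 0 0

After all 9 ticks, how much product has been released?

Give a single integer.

Answer: 5

Derivation:
t=0: arr=1 -> substrate=0 bound=1 product=0
t=1: arr=0 -> substrate=0 bound=1 product=0
t=2: arr=1 -> substrate=0 bound=2 product=0
t=3: arr=0 -> substrate=0 bound=2 product=0
t=4: arr=3 -> substrate=0 bound=4 product=1
t=5: arr=0 -> substrate=0 bound=4 product=1
t=6: arr=1 -> substrate=0 bound=4 product=2
t=7: arr=0 -> substrate=0 bound=4 product=2
t=8: arr=0 -> substrate=0 bound=1 product=5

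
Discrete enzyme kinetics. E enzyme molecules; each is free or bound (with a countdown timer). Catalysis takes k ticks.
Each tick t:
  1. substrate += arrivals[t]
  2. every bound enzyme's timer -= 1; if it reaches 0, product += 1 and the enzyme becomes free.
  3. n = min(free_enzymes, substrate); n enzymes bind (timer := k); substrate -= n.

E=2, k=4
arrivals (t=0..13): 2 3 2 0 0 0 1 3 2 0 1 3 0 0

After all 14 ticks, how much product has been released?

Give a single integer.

Answer: 6

Derivation:
t=0: arr=2 -> substrate=0 bound=2 product=0
t=1: arr=3 -> substrate=3 bound=2 product=0
t=2: arr=2 -> substrate=5 bound=2 product=0
t=3: arr=0 -> substrate=5 bound=2 product=0
t=4: arr=0 -> substrate=3 bound=2 product=2
t=5: arr=0 -> substrate=3 bound=2 product=2
t=6: arr=1 -> substrate=4 bound=2 product=2
t=7: arr=3 -> substrate=7 bound=2 product=2
t=8: arr=2 -> substrate=7 bound=2 product=4
t=9: arr=0 -> substrate=7 bound=2 product=4
t=10: arr=1 -> substrate=8 bound=2 product=4
t=11: arr=3 -> substrate=11 bound=2 product=4
t=12: arr=0 -> substrate=9 bound=2 product=6
t=13: arr=0 -> substrate=9 bound=2 product=6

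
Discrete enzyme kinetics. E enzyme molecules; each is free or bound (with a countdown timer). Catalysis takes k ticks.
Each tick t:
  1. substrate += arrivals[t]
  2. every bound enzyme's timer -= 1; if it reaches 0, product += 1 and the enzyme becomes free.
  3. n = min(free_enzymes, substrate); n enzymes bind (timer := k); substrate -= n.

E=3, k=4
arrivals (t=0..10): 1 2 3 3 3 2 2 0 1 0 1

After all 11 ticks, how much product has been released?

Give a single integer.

Answer: 6

Derivation:
t=0: arr=1 -> substrate=0 bound=1 product=0
t=1: arr=2 -> substrate=0 bound=3 product=0
t=2: arr=3 -> substrate=3 bound=3 product=0
t=3: arr=3 -> substrate=6 bound=3 product=0
t=4: arr=3 -> substrate=8 bound=3 product=1
t=5: arr=2 -> substrate=8 bound=3 product=3
t=6: arr=2 -> substrate=10 bound=3 product=3
t=7: arr=0 -> substrate=10 bound=3 product=3
t=8: arr=1 -> substrate=10 bound=3 product=4
t=9: arr=0 -> substrate=8 bound=3 product=6
t=10: arr=1 -> substrate=9 bound=3 product=6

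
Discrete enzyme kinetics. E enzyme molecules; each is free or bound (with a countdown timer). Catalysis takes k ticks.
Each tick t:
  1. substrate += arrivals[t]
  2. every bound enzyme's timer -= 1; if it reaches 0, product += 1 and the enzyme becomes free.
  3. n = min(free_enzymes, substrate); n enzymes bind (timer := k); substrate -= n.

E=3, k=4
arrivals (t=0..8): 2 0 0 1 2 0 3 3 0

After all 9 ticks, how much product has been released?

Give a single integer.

Answer: 5

Derivation:
t=0: arr=2 -> substrate=0 bound=2 product=0
t=1: arr=0 -> substrate=0 bound=2 product=0
t=2: arr=0 -> substrate=0 bound=2 product=0
t=3: arr=1 -> substrate=0 bound=3 product=0
t=4: arr=2 -> substrate=0 bound=3 product=2
t=5: arr=0 -> substrate=0 bound=3 product=2
t=6: arr=3 -> substrate=3 bound=3 product=2
t=7: arr=3 -> substrate=5 bound=3 product=3
t=8: arr=0 -> substrate=3 bound=3 product=5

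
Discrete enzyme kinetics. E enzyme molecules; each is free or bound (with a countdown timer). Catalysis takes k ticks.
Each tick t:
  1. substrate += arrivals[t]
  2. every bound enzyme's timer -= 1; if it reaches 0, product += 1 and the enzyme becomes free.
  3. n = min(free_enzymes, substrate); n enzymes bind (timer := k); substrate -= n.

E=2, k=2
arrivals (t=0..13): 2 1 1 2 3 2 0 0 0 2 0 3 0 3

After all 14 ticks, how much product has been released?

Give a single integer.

t=0: arr=2 -> substrate=0 bound=2 product=0
t=1: arr=1 -> substrate=1 bound=2 product=0
t=2: arr=1 -> substrate=0 bound=2 product=2
t=3: arr=2 -> substrate=2 bound=2 product=2
t=4: arr=3 -> substrate=3 bound=2 product=4
t=5: arr=2 -> substrate=5 bound=2 product=4
t=6: arr=0 -> substrate=3 bound=2 product=6
t=7: arr=0 -> substrate=3 bound=2 product=6
t=8: arr=0 -> substrate=1 bound=2 product=8
t=9: arr=2 -> substrate=3 bound=2 product=8
t=10: arr=0 -> substrate=1 bound=2 product=10
t=11: arr=3 -> substrate=4 bound=2 product=10
t=12: arr=0 -> substrate=2 bound=2 product=12
t=13: arr=3 -> substrate=5 bound=2 product=12

Answer: 12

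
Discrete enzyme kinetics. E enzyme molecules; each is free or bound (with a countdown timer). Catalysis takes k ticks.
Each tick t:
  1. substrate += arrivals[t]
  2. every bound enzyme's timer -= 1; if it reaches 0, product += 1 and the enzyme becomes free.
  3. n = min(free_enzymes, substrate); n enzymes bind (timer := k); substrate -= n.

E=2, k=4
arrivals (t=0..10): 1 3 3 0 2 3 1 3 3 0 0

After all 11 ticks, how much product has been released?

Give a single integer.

Answer: 4

Derivation:
t=0: arr=1 -> substrate=0 bound=1 product=0
t=1: arr=3 -> substrate=2 bound=2 product=0
t=2: arr=3 -> substrate=5 bound=2 product=0
t=3: arr=0 -> substrate=5 bound=2 product=0
t=4: arr=2 -> substrate=6 bound=2 product=1
t=5: arr=3 -> substrate=8 bound=2 product=2
t=6: arr=1 -> substrate=9 bound=2 product=2
t=7: arr=3 -> substrate=12 bound=2 product=2
t=8: arr=3 -> substrate=14 bound=2 product=3
t=9: arr=0 -> substrate=13 bound=2 product=4
t=10: arr=0 -> substrate=13 bound=2 product=4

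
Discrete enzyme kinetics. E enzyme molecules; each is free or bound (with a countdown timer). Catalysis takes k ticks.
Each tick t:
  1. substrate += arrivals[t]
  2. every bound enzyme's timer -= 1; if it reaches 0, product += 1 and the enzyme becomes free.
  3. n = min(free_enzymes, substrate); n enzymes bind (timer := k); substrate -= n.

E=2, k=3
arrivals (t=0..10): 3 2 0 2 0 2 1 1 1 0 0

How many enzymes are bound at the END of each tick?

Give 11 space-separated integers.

Answer: 2 2 2 2 2 2 2 2 2 2 2

Derivation:
t=0: arr=3 -> substrate=1 bound=2 product=0
t=1: arr=2 -> substrate=3 bound=2 product=0
t=2: arr=0 -> substrate=3 bound=2 product=0
t=3: arr=2 -> substrate=3 bound=2 product=2
t=4: arr=0 -> substrate=3 bound=2 product=2
t=5: arr=2 -> substrate=5 bound=2 product=2
t=6: arr=1 -> substrate=4 bound=2 product=4
t=7: arr=1 -> substrate=5 bound=2 product=4
t=8: arr=1 -> substrate=6 bound=2 product=4
t=9: arr=0 -> substrate=4 bound=2 product=6
t=10: arr=0 -> substrate=4 bound=2 product=6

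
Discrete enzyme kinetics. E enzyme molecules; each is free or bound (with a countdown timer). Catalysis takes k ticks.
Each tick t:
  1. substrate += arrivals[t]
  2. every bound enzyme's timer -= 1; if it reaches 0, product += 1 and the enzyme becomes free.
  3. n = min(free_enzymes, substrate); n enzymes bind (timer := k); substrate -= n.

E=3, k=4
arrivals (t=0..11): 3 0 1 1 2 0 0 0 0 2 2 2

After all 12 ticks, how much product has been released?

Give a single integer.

Answer: 6

Derivation:
t=0: arr=3 -> substrate=0 bound=3 product=0
t=1: arr=0 -> substrate=0 bound=3 product=0
t=2: arr=1 -> substrate=1 bound=3 product=0
t=3: arr=1 -> substrate=2 bound=3 product=0
t=4: arr=2 -> substrate=1 bound=3 product=3
t=5: arr=0 -> substrate=1 bound=3 product=3
t=6: arr=0 -> substrate=1 bound=3 product=3
t=7: arr=0 -> substrate=1 bound=3 product=3
t=8: arr=0 -> substrate=0 bound=1 product=6
t=9: arr=2 -> substrate=0 bound=3 product=6
t=10: arr=2 -> substrate=2 bound=3 product=6
t=11: arr=2 -> substrate=4 bound=3 product=6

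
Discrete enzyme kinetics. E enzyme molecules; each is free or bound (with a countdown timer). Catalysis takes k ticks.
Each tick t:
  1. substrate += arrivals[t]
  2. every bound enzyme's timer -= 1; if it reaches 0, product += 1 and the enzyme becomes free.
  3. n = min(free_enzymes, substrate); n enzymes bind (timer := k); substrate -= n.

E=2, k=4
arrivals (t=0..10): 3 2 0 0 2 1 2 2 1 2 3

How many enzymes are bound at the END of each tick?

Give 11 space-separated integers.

t=0: arr=3 -> substrate=1 bound=2 product=0
t=1: arr=2 -> substrate=3 bound=2 product=0
t=2: arr=0 -> substrate=3 bound=2 product=0
t=3: arr=0 -> substrate=3 bound=2 product=0
t=4: arr=2 -> substrate=3 bound=2 product=2
t=5: arr=1 -> substrate=4 bound=2 product=2
t=6: arr=2 -> substrate=6 bound=2 product=2
t=7: arr=2 -> substrate=8 bound=2 product=2
t=8: arr=1 -> substrate=7 bound=2 product=4
t=9: arr=2 -> substrate=9 bound=2 product=4
t=10: arr=3 -> substrate=12 bound=2 product=4

Answer: 2 2 2 2 2 2 2 2 2 2 2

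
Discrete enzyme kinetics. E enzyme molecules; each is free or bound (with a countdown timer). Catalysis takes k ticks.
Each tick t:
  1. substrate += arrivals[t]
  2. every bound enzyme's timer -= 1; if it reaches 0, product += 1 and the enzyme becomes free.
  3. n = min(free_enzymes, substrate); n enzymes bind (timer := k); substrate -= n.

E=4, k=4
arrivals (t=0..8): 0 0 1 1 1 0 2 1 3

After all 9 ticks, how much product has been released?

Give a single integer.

t=0: arr=0 -> substrate=0 bound=0 product=0
t=1: arr=0 -> substrate=0 bound=0 product=0
t=2: arr=1 -> substrate=0 bound=1 product=0
t=3: arr=1 -> substrate=0 bound=2 product=0
t=4: arr=1 -> substrate=0 bound=3 product=0
t=5: arr=0 -> substrate=0 bound=3 product=0
t=6: arr=2 -> substrate=0 bound=4 product=1
t=7: arr=1 -> substrate=0 bound=4 product=2
t=8: arr=3 -> substrate=2 bound=4 product=3

Answer: 3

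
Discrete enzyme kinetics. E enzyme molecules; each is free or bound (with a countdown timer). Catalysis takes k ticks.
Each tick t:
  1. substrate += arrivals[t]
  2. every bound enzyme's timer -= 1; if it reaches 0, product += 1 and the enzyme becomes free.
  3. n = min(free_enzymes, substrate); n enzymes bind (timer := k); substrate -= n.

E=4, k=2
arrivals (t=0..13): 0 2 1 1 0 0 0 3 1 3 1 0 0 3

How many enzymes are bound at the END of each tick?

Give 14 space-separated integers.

Answer: 0 2 3 2 1 0 0 3 4 4 4 1 0 3

Derivation:
t=0: arr=0 -> substrate=0 bound=0 product=0
t=1: arr=2 -> substrate=0 bound=2 product=0
t=2: arr=1 -> substrate=0 bound=3 product=0
t=3: arr=1 -> substrate=0 bound=2 product=2
t=4: arr=0 -> substrate=0 bound=1 product=3
t=5: arr=0 -> substrate=0 bound=0 product=4
t=6: arr=0 -> substrate=0 bound=0 product=4
t=7: arr=3 -> substrate=0 bound=3 product=4
t=8: arr=1 -> substrate=0 bound=4 product=4
t=9: arr=3 -> substrate=0 bound=4 product=7
t=10: arr=1 -> substrate=0 bound=4 product=8
t=11: arr=0 -> substrate=0 bound=1 product=11
t=12: arr=0 -> substrate=0 bound=0 product=12
t=13: arr=3 -> substrate=0 bound=3 product=12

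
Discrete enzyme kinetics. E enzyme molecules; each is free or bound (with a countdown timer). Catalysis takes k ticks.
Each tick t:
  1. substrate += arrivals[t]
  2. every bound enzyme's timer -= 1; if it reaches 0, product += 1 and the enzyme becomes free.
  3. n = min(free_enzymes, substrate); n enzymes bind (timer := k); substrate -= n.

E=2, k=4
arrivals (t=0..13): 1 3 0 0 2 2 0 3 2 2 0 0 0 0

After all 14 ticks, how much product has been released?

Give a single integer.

t=0: arr=1 -> substrate=0 bound=1 product=0
t=1: arr=3 -> substrate=2 bound=2 product=0
t=2: arr=0 -> substrate=2 bound=2 product=0
t=3: arr=0 -> substrate=2 bound=2 product=0
t=4: arr=2 -> substrate=3 bound=2 product=1
t=5: arr=2 -> substrate=4 bound=2 product=2
t=6: arr=0 -> substrate=4 bound=2 product=2
t=7: arr=3 -> substrate=7 bound=2 product=2
t=8: arr=2 -> substrate=8 bound=2 product=3
t=9: arr=2 -> substrate=9 bound=2 product=4
t=10: arr=0 -> substrate=9 bound=2 product=4
t=11: arr=0 -> substrate=9 bound=2 product=4
t=12: arr=0 -> substrate=8 bound=2 product=5
t=13: arr=0 -> substrate=7 bound=2 product=6

Answer: 6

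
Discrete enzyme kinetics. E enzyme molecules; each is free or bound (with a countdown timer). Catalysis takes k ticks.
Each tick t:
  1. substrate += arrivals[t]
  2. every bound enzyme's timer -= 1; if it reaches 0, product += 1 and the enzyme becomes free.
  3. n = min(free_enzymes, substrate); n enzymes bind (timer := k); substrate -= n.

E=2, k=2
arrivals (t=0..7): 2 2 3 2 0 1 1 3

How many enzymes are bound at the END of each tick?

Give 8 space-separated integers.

t=0: arr=2 -> substrate=0 bound=2 product=0
t=1: arr=2 -> substrate=2 bound=2 product=0
t=2: arr=3 -> substrate=3 bound=2 product=2
t=3: arr=2 -> substrate=5 bound=2 product=2
t=4: arr=0 -> substrate=3 bound=2 product=4
t=5: arr=1 -> substrate=4 bound=2 product=4
t=6: arr=1 -> substrate=3 bound=2 product=6
t=7: arr=3 -> substrate=6 bound=2 product=6

Answer: 2 2 2 2 2 2 2 2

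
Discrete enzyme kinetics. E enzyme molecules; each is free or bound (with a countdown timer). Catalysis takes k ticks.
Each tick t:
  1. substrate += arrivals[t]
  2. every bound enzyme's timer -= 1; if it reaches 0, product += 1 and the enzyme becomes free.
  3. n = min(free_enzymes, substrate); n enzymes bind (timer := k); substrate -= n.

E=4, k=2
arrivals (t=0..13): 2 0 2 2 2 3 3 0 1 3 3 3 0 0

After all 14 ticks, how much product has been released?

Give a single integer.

t=0: arr=2 -> substrate=0 bound=2 product=0
t=1: arr=0 -> substrate=0 bound=2 product=0
t=2: arr=2 -> substrate=0 bound=2 product=2
t=3: arr=2 -> substrate=0 bound=4 product=2
t=4: arr=2 -> substrate=0 bound=4 product=4
t=5: arr=3 -> substrate=1 bound=4 product=6
t=6: arr=3 -> substrate=2 bound=4 product=8
t=7: arr=0 -> substrate=0 bound=4 product=10
t=8: arr=1 -> substrate=0 bound=3 product=12
t=9: arr=3 -> substrate=0 bound=4 product=14
t=10: arr=3 -> substrate=2 bound=4 product=15
t=11: arr=3 -> substrate=2 bound=4 product=18
t=12: arr=0 -> substrate=1 bound=4 product=19
t=13: arr=0 -> substrate=0 bound=2 product=22

Answer: 22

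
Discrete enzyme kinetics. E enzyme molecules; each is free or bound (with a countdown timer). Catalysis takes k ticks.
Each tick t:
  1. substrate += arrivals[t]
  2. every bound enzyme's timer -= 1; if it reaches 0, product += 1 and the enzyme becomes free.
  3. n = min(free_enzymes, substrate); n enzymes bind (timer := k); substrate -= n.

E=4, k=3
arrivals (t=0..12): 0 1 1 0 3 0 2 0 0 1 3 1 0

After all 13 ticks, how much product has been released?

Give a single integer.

t=0: arr=0 -> substrate=0 bound=0 product=0
t=1: arr=1 -> substrate=0 bound=1 product=0
t=2: arr=1 -> substrate=0 bound=2 product=0
t=3: arr=0 -> substrate=0 bound=2 product=0
t=4: arr=3 -> substrate=0 bound=4 product=1
t=5: arr=0 -> substrate=0 bound=3 product=2
t=6: arr=2 -> substrate=1 bound=4 product=2
t=7: arr=0 -> substrate=0 bound=2 product=5
t=8: arr=0 -> substrate=0 bound=2 product=5
t=9: arr=1 -> substrate=0 bound=2 product=6
t=10: arr=3 -> substrate=0 bound=4 product=7
t=11: arr=1 -> substrate=1 bound=4 product=7
t=12: arr=0 -> substrate=0 bound=4 product=8

Answer: 8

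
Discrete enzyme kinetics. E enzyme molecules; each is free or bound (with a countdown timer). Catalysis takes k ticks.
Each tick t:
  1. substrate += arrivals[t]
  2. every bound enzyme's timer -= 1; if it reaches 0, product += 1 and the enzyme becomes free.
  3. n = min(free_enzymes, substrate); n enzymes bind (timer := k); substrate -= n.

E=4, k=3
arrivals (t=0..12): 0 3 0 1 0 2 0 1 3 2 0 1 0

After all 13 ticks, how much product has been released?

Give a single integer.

t=0: arr=0 -> substrate=0 bound=0 product=0
t=1: arr=3 -> substrate=0 bound=3 product=0
t=2: arr=0 -> substrate=0 bound=3 product=0
t=3: arr=1 -> substrate=0 bound=4 product=0
t=4: arr=0 -> substrate=0 bound=1 product=3
t=5: arr=2 -> substrate=0 bound=3 product=3
t=6: arr=0 -> substrate=0 bound=2 product=4
t=7: arr=1 -> substrate=0 bound=3 product=4
t=8: arr=3 -> substrate=0 bound=4 product=6
t=9: arr=2 -> substrate=2 bound=4 product=6
t=10: arr=0 -> substrate=1 bound=4 product=7
t=11: arr=1 -> substrate=0 bound=3 product=10
t=12: arr=0 -> substrate=0 bound=3 product=10

Answer: 10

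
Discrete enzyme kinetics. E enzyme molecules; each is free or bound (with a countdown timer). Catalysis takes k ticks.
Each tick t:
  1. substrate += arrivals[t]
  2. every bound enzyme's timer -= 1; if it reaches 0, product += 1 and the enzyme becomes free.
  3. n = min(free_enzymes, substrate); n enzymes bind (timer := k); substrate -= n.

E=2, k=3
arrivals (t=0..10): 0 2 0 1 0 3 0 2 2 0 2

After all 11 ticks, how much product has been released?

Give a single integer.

Answer: 5

Derivation:
t=0: arr=0 -> substrate=0 bound=0 product=0
t=1: arr=2 -> substrate=0 bound=2 product=0
t=2: arr=0 -> substrate=0 bound=2 product=0
t=3: arr=1 -> substrate=1 bound=2 product=0
t=4: arr=0 -> substrate=0 bound=1 product=2
t=5: arr=3 -> substrate=2 bound=2 product=2
t=6: arr=0 -> substrate=2 bound=2 product=2
t=7: arr=2 -> substrate=3 bound=2 product=3
t=8: arr=2 -> substrate=4 bound=2 product=4
t=9: arr=0 -> substrate=4 bound=2 product=4
t=10: arr=2 -> substrate=5 bound=2 product=5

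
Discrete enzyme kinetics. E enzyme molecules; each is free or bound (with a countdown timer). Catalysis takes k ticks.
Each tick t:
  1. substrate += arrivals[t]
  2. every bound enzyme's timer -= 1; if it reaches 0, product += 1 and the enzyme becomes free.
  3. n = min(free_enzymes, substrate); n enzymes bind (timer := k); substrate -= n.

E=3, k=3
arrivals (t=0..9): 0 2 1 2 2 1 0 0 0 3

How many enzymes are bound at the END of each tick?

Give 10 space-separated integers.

t=0: arr=0 -> substrate=0 bound=0 product=0
t=1: arr=2 -> substrate=0 bound=2 product=0
t=2: arr=1 -> substrate=0 bound=3 product=0
t=3: arr=2 -> substrate=2 bound=3 product=0
t=4: arr=2 -> substrate=2 bound=3 product=2
t=5: arr=1 -> substrate=2 bound=3 product=3
t=6: arr=0 -> substrate=2 bound=3 product=3
t=7: arr=0 -> substrate=0 bound=3 product=5
t=8: arr=0 -> substrate=0 bound=2 product=6
t=9: arr=3 -> substrate=2 bound=3 product=6

Answer: 0 2 3 3 3 3 3 3 2 3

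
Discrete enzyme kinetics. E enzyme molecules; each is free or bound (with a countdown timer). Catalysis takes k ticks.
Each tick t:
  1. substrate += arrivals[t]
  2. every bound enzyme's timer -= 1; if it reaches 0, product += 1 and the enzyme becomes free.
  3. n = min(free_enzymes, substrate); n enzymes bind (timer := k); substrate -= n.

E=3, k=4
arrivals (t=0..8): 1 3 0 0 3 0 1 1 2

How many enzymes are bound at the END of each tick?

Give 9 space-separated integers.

Answer: 1 3 3 3 3 3 3 3 3

Derivation:
t=0: arr=1 -> substrate=0 bound=1 product=0
t=1: arr=3 -> substrate=1 bound=3 product=0
t=2: arr=0 -> substrate=1 bound=3 product=0
t=3: arr=0 -> substrate=1 bound=3 product=0
t=4: arr=3 -> substrate=3 bound=3 product=1
t=5: arr=0 -> substrate=1 bound=3 product=3
t=6: arr=1 -> substrate=2 bound=3 product=3
t=7: arr=1 -> substrate=3 bound=3 product=3
t=8: arr=2 -> substrate=4 bound=3 product=4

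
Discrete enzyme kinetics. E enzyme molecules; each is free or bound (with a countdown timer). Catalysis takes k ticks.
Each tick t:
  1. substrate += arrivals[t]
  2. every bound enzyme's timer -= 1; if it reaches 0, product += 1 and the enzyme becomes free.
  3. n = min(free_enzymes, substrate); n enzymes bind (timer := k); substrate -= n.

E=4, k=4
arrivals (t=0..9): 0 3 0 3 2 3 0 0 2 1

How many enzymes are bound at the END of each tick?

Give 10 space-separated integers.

t=0: arr=0 -> substrate=0 bound=0 product=0
t=1: arr=3 -> substrate=0 bound=3 product=0
t=2: arr=0 -> substrate=0 bound=3 product=0
t=3: arr=3 -> substrate=2 bound=4 product=0
t=4: arr=2 -> substrate=4 bound=4 product=0
t=5: arr=3 -> substrate=4 bound=4 product=3
t=6: arr=0 -> substrate=4 bound=4 product=3
t=7: arr=0 -> substrate=3 bound=4 product=4
t=8: arr=2 -> substrate=5 bound=4 product=4
t=9: arr=1 -> substrate=3 bound=4 product=7

Answer: 0 3 3 4 4 4 4 4 4 4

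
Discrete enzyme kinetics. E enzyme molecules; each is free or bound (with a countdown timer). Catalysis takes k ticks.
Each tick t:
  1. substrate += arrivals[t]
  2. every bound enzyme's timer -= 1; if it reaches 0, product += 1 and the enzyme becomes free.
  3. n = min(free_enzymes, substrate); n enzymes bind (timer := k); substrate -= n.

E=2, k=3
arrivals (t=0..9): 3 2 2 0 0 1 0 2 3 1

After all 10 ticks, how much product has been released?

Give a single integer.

t=0: arr=3 -> substrate=1 bound=2 product=0
t=1: arr=2 -> substrate=3 bound=2 product=0
t=2: arr=2 -> substrate=5 bound=2 product=0
t=3: arr=0 -> substrate=3 bound=2 product=2
t=4: arr=0 -> substrate=3 bound=2 product=2
t=5: arr=1 -> substrate=4 bound=2 product=2
t=6: arr=0 -> substrate=2 bound=2 product=4
t=7: arr=2 -> substrate=4 bound=2 product=4
t=8: arr=3 -> substrate=7 bound=2 product=4
t=9: arr=1 -> substrate=6 bound=2 product=6

Answer: 6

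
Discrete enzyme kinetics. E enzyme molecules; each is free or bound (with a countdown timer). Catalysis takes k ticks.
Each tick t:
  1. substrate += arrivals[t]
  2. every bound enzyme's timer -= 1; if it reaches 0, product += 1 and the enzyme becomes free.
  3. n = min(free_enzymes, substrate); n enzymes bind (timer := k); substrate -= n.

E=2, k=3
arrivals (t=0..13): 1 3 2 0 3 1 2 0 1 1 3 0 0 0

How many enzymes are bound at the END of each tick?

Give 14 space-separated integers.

t=0: arr=1 -> substrate=0 bound=1 product=0
t=1: arr=3 -> substrate=2 bound=2 product=0
t=2: arr=2 -> substrate=4 bound=2 product=0
t=3: arr=0 -> substrate=3 bound=2 product=1
t=4: arr=3 -> substrate=5 bound=2 product=2
t=5: arr=1 -> substrate=6 bound=2 product=2
t=6: arr=2 -> substrate=7 bound=2 product=3
t=7: arr=0 -> substrate=6 bound=2 product=4
t=8: arr=1 -> substrate=7 bound=2 product=4
t=9: arr=1 -> substrate=7 bound=2 product=5
t=10: arr=3 -> substrate=9 bound=2 product=6
t=11: arr=0 -> substrate=9 bound=2 product=6
t=12: arr=0 -> substrate=8 bound=2 product=7
t=13: arr=0 -> substrate=7 bound=2 product=8

Answer: 1 2 2 2 2 2 2 2 2 2 2 2 2 2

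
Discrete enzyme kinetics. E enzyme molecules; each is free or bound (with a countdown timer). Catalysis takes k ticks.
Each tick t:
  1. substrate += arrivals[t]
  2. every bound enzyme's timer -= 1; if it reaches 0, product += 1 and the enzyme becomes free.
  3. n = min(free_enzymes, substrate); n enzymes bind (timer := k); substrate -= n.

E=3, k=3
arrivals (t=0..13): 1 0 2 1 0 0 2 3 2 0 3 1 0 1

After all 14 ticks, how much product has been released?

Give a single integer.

t=0: arr=1 -> substrate=0 bound=1 product=0
t=1: arr=0 -> substrate=0 bound=1 product=0
t=2: arr=2 -> substrate=0 bound=3 product=0
t=3: arr=1 -> substrate=0 bound=3 product=1
t=4: arr=0 -> substrate=0 bound=3 product=1
t=5: arr=0 -> substrate=0 bound=1 product=3
t=6: arr=2 -> substrate=0 bound=2 product=4
t=7: arr=3 -> substrate=2 bound=3 product=4
t=8: arr=2 -> substrate=4 bound=3 product=4
t=9: arr=0 -> substrate=2 bound=3 product=6
t=10: arr=3 -> substrate=4 bound=3 product=7
t=11: arr=1 -> substrate=5 bound=3 product=7
t=12: arr=0 -> substrate=3 bound=3 product=9
t=13: arr=1 -> substrate=3 bound=3 product=10

Answer: 10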